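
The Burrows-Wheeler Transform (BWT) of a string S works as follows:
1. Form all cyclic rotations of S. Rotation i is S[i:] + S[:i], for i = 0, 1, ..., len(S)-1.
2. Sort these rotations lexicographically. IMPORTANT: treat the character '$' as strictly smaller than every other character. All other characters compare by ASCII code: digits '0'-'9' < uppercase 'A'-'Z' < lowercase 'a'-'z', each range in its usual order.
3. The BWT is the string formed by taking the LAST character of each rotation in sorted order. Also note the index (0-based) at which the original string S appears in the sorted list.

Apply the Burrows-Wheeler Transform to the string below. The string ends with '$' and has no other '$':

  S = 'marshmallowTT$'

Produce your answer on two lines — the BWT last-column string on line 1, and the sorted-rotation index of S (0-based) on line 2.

Answer: TTwmmsalh$laro
9

Derivation:
All 14 rotations (rotation i = S[i:]+S[:i]):
  rot[0] = marshmallowTT$
  rot[1] = arshmallowTT$m
  rot[2] = rshmallowTT$ma
  rot[3] = shmallowTT$mar
  rot[4] = hmallowTT$mars
  rot[5] = mallowTT$marsh
  rot[6] = allowTT$marshm
  rot[7] = llowTT$marshma
  rot[8] = lowTT$marshmal
  rot[9] = owTT$marshmall
  rot[10] = wTT$marshmallo
  rot[11] = TT$marshmallow
  rot[12] = T$marshmallowT
  rot[13] = $marshmallowTT
Sorted (with $ < everything):
  sorted[0] = $marshmallowTT  (last char: 'T')
  sorted[1] = T$marshmallowT  (last char: 'T')
  sorted[2] = TT$marshmallow  (last char: 'w')
  sorted[3] = allowTT$marshm  (last char: 'm')
  sorted[4] = arshmallowTT$m  (last char: 'm')
  sorted[5] = hmallowTT$mars  (last char: 's')
  sorted[6] = llowTT$marshma  (last char: 'a')
  sorted[7] = lowTT$marshmal  (last char: 'l')
  sorted[8] = mallowTT$marsh  (last char: 'h')
  sorted[9] = marshmallowTT$  (last char: '$')
  sorted[10] = owTT$marshmall  (last char: 'l')
  sorted[11] = rshmallowTT$ma  (last char: 'a')
  sorted[12] = shmallowTT$mar  (last char: 'r')
  sorted[13] = wTT$marshmallo  (last char: 'o')
Last column: TTwmmsalh$laro
Original string S is at sorted index 9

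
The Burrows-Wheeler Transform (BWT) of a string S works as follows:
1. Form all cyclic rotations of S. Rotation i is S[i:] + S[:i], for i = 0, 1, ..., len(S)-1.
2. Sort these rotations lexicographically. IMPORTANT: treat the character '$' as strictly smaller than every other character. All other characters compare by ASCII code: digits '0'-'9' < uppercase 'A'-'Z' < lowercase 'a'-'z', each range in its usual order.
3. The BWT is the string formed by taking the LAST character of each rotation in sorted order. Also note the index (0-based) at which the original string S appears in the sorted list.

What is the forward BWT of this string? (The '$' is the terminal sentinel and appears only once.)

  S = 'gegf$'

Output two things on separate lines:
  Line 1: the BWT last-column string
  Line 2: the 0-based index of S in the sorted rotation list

All 5 rotations (rotation i = S[i:]+S[:i]):
  rot[0] = gegf$
  rot[1] = egf$g
  rot[2] = gf$ge
  rot[3] = f$geg
  rot[4] = $gegf
Sorted (with $ < everything):
  sorted[0] = $gegf  (last char: 'f')
  sorted[1] = egf$g  (last char: 'g')
  sorted[2] = f$geg  (last char: 'g')
  sorted[3] = gegf$  (last char: '$')
  sorted[4] = gf$ge  (last char: 'e')
Last column: fgg$e
Original string S is at sorted index 3

Answer: fgg$e
3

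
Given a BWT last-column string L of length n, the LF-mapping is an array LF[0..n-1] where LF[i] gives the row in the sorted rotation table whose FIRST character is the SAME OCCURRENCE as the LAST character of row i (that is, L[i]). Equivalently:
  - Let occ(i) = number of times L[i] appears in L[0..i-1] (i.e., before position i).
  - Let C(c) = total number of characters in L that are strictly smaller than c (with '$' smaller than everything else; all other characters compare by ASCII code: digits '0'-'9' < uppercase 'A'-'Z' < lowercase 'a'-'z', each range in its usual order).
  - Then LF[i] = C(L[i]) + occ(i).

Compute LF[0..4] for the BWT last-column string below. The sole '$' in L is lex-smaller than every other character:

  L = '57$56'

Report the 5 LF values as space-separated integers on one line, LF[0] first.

Char counts: '$':1, '5':2, '6':1, '7':1
C (first-col start): C('$')=0, C('5')=1, C('6')=3, C('7')=4
L[0]='5': occ=0, LF[0]=C('5')+0=1+0=1
L[1]='7': occ=0, LF[1]=C('7')+0=4+0=4
L[2]='$': occ=0, LF[2]=C('$')+0=0+0=0
L[3]='5': occ=1, LF[3]=C('5')+1=1+1=2
L[4]='6': occ=0, LF[4]=C('6')+0=3+0=3

Answer: 1 4 0 2 3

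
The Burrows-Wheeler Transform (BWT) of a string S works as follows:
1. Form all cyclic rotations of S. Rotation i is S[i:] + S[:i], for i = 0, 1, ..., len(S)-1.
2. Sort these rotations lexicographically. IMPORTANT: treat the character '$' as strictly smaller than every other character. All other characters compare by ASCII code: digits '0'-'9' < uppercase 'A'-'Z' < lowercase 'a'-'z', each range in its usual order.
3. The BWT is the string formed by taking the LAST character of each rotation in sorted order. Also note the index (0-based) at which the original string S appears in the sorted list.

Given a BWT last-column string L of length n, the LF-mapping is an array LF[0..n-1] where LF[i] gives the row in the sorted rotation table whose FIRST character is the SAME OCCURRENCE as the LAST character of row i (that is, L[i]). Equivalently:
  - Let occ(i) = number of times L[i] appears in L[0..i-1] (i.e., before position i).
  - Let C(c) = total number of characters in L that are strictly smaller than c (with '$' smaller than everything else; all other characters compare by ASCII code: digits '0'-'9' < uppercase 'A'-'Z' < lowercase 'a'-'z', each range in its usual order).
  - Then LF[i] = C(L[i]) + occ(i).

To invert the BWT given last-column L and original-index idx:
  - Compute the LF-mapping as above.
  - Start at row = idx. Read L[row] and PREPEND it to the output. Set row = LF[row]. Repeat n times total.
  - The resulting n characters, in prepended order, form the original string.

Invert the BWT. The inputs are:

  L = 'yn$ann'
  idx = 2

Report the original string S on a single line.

Answer: nanny$

Derivation:
LF mapping: 5 2 0 1 3 4
Walk LF starting at row 2, prepending L[row]:
  step 1: row=2, L[2]='$', prepend. Next row=LF[2]=0
  step 2: row=0, L[0]='y', prepend. Next row=LF[0]=5
  step 3: row=5, L[5]='n', prepend. Next row=LF[5]=4
  step 4: row=4, L[4]='n', prepend. Next row=LF[4]=3
  step 5: row=3, L[3]='a', prepend. Next row=LF[3]=1
  step 6: row=1, L[1]='n', prepend. Next row=LF[1]=2
Reversed output: nanny$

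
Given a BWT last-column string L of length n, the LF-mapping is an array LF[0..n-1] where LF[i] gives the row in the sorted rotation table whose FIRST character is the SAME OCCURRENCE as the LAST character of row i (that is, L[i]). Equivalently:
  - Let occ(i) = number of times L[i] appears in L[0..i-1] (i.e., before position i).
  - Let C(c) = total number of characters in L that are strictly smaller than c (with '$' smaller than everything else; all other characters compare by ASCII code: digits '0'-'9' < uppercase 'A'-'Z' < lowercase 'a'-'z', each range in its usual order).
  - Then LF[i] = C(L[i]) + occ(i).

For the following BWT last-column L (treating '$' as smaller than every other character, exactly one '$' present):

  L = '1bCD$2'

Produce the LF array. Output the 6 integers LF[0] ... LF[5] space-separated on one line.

Char counts: '$':1, '1':1, '2':1, 'C':1, 'D':1, 'b':1
C (first-col start): C('$')=0, C('1')=1, C('2')=2, C('C')=3, C('D')=4, C('b')=5
L[0]='1': occ=0, LF[0]=C('1')+0=1+0=1
L[1]='b': occ=0, LF[1]=C('b')+0=5+0=5
L[2]='C': occ=0, LF[2]=C('C')+0=3+0=3
L[3]='D': occ=0, LF[3]=C('D')+0=4+0=4
L[4]='$': occ=0, LF[4]=C('$')+0=0+0=0
L[5]='2': occ=0, LF[5]=C('2')+0=2+0=2

Answer: 1 5 3 4 0 2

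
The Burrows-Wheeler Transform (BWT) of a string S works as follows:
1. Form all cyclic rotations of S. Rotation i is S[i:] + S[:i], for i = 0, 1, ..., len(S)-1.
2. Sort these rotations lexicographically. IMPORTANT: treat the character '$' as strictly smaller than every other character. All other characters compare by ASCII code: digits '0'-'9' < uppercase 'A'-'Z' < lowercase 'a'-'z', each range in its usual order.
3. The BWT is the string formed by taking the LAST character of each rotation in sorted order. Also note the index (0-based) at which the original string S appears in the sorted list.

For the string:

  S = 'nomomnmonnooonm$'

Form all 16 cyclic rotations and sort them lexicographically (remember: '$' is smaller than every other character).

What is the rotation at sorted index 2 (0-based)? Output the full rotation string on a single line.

All 16 rotations (rotation i = S[i:]+S[:i]):
  rot[0] = nomomnmonnooonm$
  rot[1] = omomnmonnooonm$n
  rot[2] = momnmonnooonm$no
  rot[3] = omnmonnooonm$nom
  rot[4] = mnmonnooonm$nomo
  rot[5] = nmonnooonm$nomom
  rot[6] = monnooonm$nomomn
  rot[7] = onnooonm$nomomnm
  rot[8] = nnooonm$nomomnmo
  rot[9] = nooonm$nomomnmon
  rot[10] = ooonm$nomomnmonn
  rot[11] = oonm$nomomnmonno
  rot[12] = onm$nomomnmonnoo
  rot[13] = nm$nomomnmonnooo
  rot[14] = m$nomomnmonnooon
  rot[15] = $nomomnmonnooonm
Sorted (with $ < everything):
  sorted[0] = $nomomnmonnooonm
  sorted[1] = m$nomomnmonnooon
  sorted[2] = mnmonnooonm$nomo
  sorted[3] = momnmonnooonm$no
  sorted[4] = monnooonm$nomomn
  sorted[5] = nm$nomomnmonnooo
  sorted[6] = nmonnooonm$nomom
  sorted[7] = nnooonm$nomomnmo
  sorted[8] = nomomnmonnooonm$
  sorted[9] = nooonm$nomomnmon
  sorted[10] = omnmonnooonm$nom
  sorted[11] = omomnmonnooonm$n
  sorted[12] = onm$nomomnmonnoo
  sorted[13] = onnooonm$nomomnm
  sorted[14] = oonm$nomomnmonno
  sorted[15] = ooonm$nomomnmonn
sorted[2] = mnmonnooonm$nomo

Answer: mnmonnooonm$nomo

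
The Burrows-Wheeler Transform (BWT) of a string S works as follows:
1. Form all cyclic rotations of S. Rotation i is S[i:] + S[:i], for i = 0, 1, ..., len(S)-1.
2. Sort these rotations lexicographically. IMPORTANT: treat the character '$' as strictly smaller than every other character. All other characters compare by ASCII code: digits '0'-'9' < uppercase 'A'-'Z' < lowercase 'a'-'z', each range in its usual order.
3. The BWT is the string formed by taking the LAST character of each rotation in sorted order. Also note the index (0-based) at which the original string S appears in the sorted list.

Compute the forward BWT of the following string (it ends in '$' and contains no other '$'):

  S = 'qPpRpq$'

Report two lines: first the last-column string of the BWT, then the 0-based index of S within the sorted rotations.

Answer: qqpPRp$
6

Derivation:
All 7 rotations (rotation i = S[i:]+S[:i]):
  rot[0] = qPpRpq$
  rot[1] = PpRpq$q
  rot[2] = pRpq$qP
  rot[3] = Rpq$qPp
  rot[4] = pq$qPpR
  rot[5] = q$qPpRp
  rot[6] = $qPpRpq
Sorted (with $ < everything):
  sorted[0] = $qPpRpq  (last char: 'q')
  sorted[1] = PpRpq$q  (last char: 'q')
  sorted[2] = Rpq$qPp  (last char: 'p')
  sorted[3] = pRpq$qP  (last char: 'P')
  sorted[4] = pq$qPpR  (last char: 'R')
  sorted[5] = q$qPpRp  (last char: 'p')
  sorted[6] = qPpRpq$  (last char: '$')
Last column: qqpPRp$
Original string S is at sorted index 6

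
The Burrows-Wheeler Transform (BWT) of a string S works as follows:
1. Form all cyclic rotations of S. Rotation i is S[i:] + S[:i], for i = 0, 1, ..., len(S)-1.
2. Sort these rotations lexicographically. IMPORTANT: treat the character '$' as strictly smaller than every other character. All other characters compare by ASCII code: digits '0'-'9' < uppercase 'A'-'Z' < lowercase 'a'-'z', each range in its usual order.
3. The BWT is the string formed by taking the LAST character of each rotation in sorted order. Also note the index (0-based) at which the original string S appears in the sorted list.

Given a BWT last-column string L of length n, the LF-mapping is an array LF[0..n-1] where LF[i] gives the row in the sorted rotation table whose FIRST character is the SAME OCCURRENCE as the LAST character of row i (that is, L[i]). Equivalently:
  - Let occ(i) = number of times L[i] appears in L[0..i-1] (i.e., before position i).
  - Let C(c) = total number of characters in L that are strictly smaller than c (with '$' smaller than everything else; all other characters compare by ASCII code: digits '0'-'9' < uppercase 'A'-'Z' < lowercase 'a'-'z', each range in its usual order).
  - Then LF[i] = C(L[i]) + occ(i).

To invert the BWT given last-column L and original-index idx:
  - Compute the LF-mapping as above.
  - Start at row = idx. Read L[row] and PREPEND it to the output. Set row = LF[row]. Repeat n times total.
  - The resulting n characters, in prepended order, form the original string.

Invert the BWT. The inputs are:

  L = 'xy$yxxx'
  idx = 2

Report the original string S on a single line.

Answer: xxyxyx$

Derivation:
LF mapping: 1 5 0 6 2 3 4
Walk LF starting at row 2, prepending L[row]:
  step 1: row=2, L[2]='$', prepend. Next row=LF[2]=0
  step 2: row=0, L[0]='x', prepend. Next row=LF[0]=1
  step 3: row=1, L[1]='y', prepend. Next row=LF[1]=5
  step 4: row=5, L[5]='x', prepend. Next row=LF[5]=3
  step 5: row=3, L[3]='y', prepend. Next row=LF[3]=6
  step 6: row=6, L[6]='x', prepend. Next row=LF[6]=4
  step 7: row=4, L[4]='x', prepend. Next row=LF[4]=2
Reversed output: xxyxyx$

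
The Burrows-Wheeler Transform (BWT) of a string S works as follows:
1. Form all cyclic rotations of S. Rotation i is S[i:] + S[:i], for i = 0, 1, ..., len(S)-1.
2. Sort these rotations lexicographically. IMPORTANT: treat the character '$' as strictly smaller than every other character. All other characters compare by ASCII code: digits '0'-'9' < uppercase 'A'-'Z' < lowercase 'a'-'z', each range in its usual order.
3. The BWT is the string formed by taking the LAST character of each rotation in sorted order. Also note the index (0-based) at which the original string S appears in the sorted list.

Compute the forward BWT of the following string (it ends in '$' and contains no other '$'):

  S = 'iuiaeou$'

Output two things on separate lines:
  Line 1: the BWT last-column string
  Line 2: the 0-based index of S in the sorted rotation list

Answer: uiau$eoi
4

Derivation:
All 8 rotations (rotation i = S[i:]+S[:i]):
  rot[0] = iuiaeou$
  rot[1] = uiaeou$i
  rot[2] = iaeou$iu
  rot[3] = aeou$iui
  rot[4] = eou$iuia
  rot[5] = ou$iuiae
  rot[6] = u$iuiaeo
  rot[7] = $iuiaeou
Sorted (with $ < everything):
  sorted[0] = $iuiaeou  (last char: 'u')
  sorted[1] = aeou$iui  (last char: 'i')
  sorted[2] = eou$iuia  (last char: 'a')
  sorted[3] = iaeou$iu  (last char: 'u')
  sorted[4] = iuiaeou$  (last char: '$')
  sorted[5] = ou$iuiae  (last char: 'e')
  sorted[6] = u$iuiaeo  (last char: 'o')
  sorted[7] = uiaeou$i  (last char: 'i')
Last column: uiau$eoi
Original string S is at sorted index 4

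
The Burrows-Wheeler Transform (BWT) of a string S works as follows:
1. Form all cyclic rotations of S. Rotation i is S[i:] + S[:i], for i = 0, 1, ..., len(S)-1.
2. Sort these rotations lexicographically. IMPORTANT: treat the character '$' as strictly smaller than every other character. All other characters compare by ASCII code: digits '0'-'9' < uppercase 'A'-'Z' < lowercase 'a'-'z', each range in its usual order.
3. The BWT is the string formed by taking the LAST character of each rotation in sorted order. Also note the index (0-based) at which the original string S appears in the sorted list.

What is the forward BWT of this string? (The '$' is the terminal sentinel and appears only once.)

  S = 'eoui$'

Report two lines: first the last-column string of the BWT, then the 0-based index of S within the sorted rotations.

Answer: i$ueo
1

Derivation:
All 5 rotations (rotation i = S[i:]+S[:i]):
  rot[0] = eoui$
  rot[1] = oui$e
  rot[2] = ui$eo
  rot[3] = i$eou
  rot[4] = $eoui
Sorted (with $ < everything):
  sorted[0] = $eoui  (last char: 'i')
  sorted[1] = eoui$  (last char: '$')
  sorted[2] = i$eou  (last char: 'u')
  sorted[3] = oui$e  (last char: 'e')
  sorted[4] = ui$eo  (last char: 'o')
Last column: i$ueo
Original string S is at sorted index 1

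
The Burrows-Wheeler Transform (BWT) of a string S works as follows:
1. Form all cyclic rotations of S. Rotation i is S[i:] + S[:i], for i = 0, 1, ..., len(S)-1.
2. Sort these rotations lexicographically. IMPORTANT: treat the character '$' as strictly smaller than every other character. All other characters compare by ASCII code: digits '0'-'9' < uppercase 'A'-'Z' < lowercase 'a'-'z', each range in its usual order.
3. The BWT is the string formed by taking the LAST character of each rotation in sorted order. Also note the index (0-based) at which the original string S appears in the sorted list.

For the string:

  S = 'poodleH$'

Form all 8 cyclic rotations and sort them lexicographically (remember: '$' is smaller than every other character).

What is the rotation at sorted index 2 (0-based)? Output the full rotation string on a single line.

Answer: dleH$poo

Derivation:
All 8 rotations (rotation i = S[i:]+S[:i]):
  rot[0] = poodleH$
  rot[1] = oodleH$p
  rot[2] = odleH$po
  rot[3] = dleH$poo
  rot[4] = leH$pood
  rot[5] = eH$poodl
  rot[6] = H$poodle
  rot[7] = $poodleH
Sorted (with $ < everything):
  sorted[0] = $poodleH
  sorted[1] = H$poodle
  sorted[2] = dleH$poo
  sorted[3] = eH$poodl
  sorted[4] = leH$pood
  sorted[5] = odleH$po
  sorted[6] = oodleH$p
  sorted[7] = poodleH$
sorted[2] = dleH$poo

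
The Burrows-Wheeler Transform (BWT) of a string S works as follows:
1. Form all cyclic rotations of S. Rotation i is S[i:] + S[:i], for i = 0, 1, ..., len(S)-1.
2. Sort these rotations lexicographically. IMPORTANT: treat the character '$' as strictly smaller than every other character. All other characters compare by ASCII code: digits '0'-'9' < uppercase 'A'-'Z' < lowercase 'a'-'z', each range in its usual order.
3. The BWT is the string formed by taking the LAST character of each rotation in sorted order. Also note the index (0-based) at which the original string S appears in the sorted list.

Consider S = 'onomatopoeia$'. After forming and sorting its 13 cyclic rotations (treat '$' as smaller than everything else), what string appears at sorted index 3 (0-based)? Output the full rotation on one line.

Answer: eia$onomatopo

Derivation:
All 13 rotations (rotation i = S[i:]+S[:i]):
  rot[0] = onomatopoeia$
  rot[1] = nomatopoeia$o
  rot[2] = omatopoeia$on
  rot[3] = matopoeia$ono
  rot[4] = atopoeia$onom
  rot[5] = topoeia$onoma
  rot[6] = opoeia$onomat
  rot[7] = poeia$onomato
  rot[8] = oeia$onomatop
  rot[9] = eia$onomatopo
  rot[10] = ia$onomatopoe
  rot[11] = a$onomatopoei
  rot[12] = $onomatopoeia
Sorted (with $ < everything):
  sorted[0] = $onomatopoeia
  sorted[1] = a$onomatopoei
  sorted[2] = atopoeia$onom
  sorted[3] = eia$onomatopo
  sorted[4] = ia$onomatopoe
  sorted[5] = matopoeia$ono
  sorted[6] = nomatopoeia$o
  sorted[7] = oeia$onomatop
  sorted[8] = omatopoeia$on
  sorted[9] = onomatopoeia$
  sorted[10] = opoeia$onomat
  sorted[11] = poeia$onomato
  sorted[12] = topoeia$onoma
sorted[3] = eia$onomatopo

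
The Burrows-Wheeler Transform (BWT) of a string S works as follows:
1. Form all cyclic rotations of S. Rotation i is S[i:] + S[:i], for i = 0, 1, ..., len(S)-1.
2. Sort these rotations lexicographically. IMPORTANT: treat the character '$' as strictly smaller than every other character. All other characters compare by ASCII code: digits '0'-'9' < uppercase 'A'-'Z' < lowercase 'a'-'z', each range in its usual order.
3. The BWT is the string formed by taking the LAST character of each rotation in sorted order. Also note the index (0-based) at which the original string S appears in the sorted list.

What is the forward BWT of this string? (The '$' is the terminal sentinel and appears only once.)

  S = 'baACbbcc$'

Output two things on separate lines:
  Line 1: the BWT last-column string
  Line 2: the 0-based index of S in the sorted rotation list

All 9 rotations (rotation i = S[i:]+S[:i]):
  rot[0] = baACbbcc$
  rot[1] = aACbbcc$b
  rot[2] = ACbbcc$ba
  rot[3] = Cbbcc$baA
  rot[4] = bbcc$baAC
  rot[5] = bcc$baACb
  rot[6] = cc$baACbb
  rot[7] = c$baACbbc
  rot[8] = $baACbbcc
Sorted (with $ < everything):
  sorted[0] = $baACbbcc  (last char: 'c')
  sorted[1] = ACbbcc$ba  (last char: 'a')
  sorted[2] = Cbbcc$baA  (last char: 'A')
  sorted[3] = aACbbcc$b  (last char: 'b')
  sorted[4] = baACbbcc$  (last char: '$')
  sorted[5] = bbcc$baAC  (last char: 'C')
  sorted[6] = bcc$baACb  (last char: 'b')
  sorted[7] = c$baACbbc  (last char: 'c')
  sorted[8] = cc$baACbb  (last char: 'b')
Last column: caAb$Cbcb
Original string S is at sorted index 4

Answer: caAb$Cbcb
4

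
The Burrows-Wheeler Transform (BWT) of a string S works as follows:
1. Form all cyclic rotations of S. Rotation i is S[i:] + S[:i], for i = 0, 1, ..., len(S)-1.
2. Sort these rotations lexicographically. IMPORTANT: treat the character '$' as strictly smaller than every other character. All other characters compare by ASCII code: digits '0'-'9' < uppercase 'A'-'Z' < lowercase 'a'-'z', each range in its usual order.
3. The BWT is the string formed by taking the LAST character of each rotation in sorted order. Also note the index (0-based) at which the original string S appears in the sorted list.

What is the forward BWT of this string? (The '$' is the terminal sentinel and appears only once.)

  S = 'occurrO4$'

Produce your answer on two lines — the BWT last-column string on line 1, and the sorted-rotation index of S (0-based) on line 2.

All 9 rotations (rotation i = S[i:]+S[:i]):
  rot[0] = occurrO4$
  rot[1] = ccurrO4$o
  rot[2] = currO4$oc
  rot[3] = urrO4$occ
  rot[4] = rrO4$occu
  rot[5] = rO4$occur
  rot[6] = O4$occurr
  rot[7] = 4$occurrO
  rot[8] = $occurrO4
Sorted (with $ < everything):
  sorted[0] = $occurrO4  (last char: '4')
  sorted[1] = 4$occurrO  (last char: 'O')
  sorted[2] = O4$occurr  (last char: 'r')
  sorted[3] = ccurrO4$o  (last char: 'o')
  sorted[4] = currO4$oc  (last char: 'c')
  sorted[5] = occurrO4$  (last char: '$')
  sorted[6] = rO4$occur  (last char: 'r')
  sorted[7] = rrO4$occu  (last char: 'u')
  sorted[8] = urrO4$occ  (last char: 'c')
Last column: 4Oroc$ruc
Original string S is at sorted index 5

Answer: 4Oroc$ruc
5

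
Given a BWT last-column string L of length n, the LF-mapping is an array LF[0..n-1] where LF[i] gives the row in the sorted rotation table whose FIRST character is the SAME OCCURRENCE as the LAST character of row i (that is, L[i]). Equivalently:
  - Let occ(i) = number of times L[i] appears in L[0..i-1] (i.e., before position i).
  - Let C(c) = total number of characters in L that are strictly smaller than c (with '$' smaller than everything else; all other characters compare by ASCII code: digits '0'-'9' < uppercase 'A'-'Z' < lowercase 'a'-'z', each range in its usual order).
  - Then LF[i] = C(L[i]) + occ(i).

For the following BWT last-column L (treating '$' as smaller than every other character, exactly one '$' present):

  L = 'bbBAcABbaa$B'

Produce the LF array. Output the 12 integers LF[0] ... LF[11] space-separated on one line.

Char counts: '$':1, 'A':2, 'B':3, 'a':2, 'b':3, 'c':1
C (first-col start): C('$')=0, C('A')=1, C('B')=3, C('a')=6, C('b')=8, C('c')=11
L[0]='b': occ=0, LF[0]=C('b')+0=8+0=8
L[1]='b': occ=1, LF[1]=C('b')+1=8+1=9
L[2]='B': occ=0, LF[2]=C('B')+0=3+0=3
L[3]='A': occ=0, LF[3]=C('A')+0=1+0=1
L[4]='c': occ=0, LF[4]=C('c')+0=11+0=11
L[5]='A': occ=1, LF[5]=C('A')+1=1+1=2
L[6]='B': occ=1, LF[6]=C('B')+1=3+1=4
L[7]='b': occ=2, LF[7]=C('b')+2=8+2=10
L[8]='a': occ=0, LF[8]=C('a')+0=6+0=6
L[9]='a': occ=1, LF[9]=C('a')+1=6+1=7
L[10]='$': occ=0, LF[10]=C('$')+0=0+0=0
L[11]='B': occ=2, LF[11]=C('B')+2=3+2=5

Answer: 8 9 3 1 11 2 4 10 6 7 0 5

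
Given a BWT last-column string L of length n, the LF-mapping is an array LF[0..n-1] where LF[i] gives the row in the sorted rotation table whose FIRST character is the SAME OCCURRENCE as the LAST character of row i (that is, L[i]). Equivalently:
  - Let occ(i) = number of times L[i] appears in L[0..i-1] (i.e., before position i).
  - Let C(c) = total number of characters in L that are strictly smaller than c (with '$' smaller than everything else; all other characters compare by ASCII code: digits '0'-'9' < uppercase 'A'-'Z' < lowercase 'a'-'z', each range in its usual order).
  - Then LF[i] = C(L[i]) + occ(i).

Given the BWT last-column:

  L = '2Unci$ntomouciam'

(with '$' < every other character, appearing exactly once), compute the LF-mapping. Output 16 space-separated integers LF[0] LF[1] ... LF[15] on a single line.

Answer: 1 2 10 4 6 0 11 14 12 8 13 15 5 7 3 9

Derivation:
Char counts: '$':1, '2':1, 'U':1, 'a':1, 'c':2, 'i':2, 'm':2, 'n':2, 'o':2, 't':1, 'u':1
C (first-col start): C('$')=0, C('2')=1, C('U')=2, C('a')=3, C('c')=4, C('i')=6, C('m')=8, C('n')=10, C('o')=12, C('t')=14, C('u')=15
L[0]='2': occ=0, LF[0]=C('2')+0=1+0=1
L[1]='U': occ=0, LF[1]=C('U')+0=2+0=2
L[2]='n': occ=0, LF[2]=C('n')+0=10+0=10
L[3]='c': occ=0, LF[3]=C('c')+0=4+0=4
L[4]='i': occ=0, LF[4]=C('i')+0=6+0=6
L[5]='$': occ=0, LF[5]=C('$')+0=0+0=0
L[6]='n': occ=1, LF[6]=C('n')+1=10+1=11
L[7]='t': occ=0, LF[7]=C('t')+0=14+0=14
L[8]='o': occ=0, LF[8]=C('o')+0=12+0=12
L[9]='m': occ=0, LF[9]=C('m')+0=8+0=8
L[10]='o': occ=1, LF[10]=C('o')+1=12+1=13
L[11]='u': occ=0, LF[11]=C('u')+0=15+0=15
L[12]='c': occ=1, LF[12]=C('c')+1=4+1=5
L[13]='i': occ=1, LF[13]=C('i')+1=6+1=7
L[14]='a': occ=0, LF[14]=C('a')+0=3+0=3
L[15]='m': occ=1, LF[15]=C('m')+1=8+1=9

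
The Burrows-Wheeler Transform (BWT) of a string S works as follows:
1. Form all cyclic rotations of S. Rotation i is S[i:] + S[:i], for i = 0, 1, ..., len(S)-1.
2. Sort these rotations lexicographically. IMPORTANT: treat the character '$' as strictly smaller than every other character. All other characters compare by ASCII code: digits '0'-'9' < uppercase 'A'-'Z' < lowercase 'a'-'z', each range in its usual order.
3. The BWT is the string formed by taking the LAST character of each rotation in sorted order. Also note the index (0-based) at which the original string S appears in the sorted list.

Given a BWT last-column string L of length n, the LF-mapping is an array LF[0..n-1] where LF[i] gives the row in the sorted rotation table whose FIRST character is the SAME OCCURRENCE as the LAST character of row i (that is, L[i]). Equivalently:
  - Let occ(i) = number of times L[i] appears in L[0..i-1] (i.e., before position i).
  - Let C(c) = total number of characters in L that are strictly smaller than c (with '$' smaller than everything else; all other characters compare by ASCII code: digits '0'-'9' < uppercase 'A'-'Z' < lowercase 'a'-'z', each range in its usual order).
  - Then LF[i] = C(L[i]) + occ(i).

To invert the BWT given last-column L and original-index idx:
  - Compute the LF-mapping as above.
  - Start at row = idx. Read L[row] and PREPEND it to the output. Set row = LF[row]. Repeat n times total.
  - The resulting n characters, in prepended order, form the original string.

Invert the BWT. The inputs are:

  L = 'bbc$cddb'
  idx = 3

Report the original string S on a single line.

LF mapping: 1 2 4 0 5 6 7 3
Walk LF starting at row 3, prepending L[row]:
  step 1: row=3, L[3]='$', prepend. Next row=LF[3]=0
  step 2: row=0, L[0]='b', prepend. Next row=LF[0]=1
  step 3: row=1, L[1]='b', prepend. Next row=LF[1]=2
  step 4: row=2, L[2]='c', prepend. Next row=LF[2]=4
  step 5: row=4, L[4]='c', prepend. Next row=LF[4]=5
  step 6: row=5, L[5]='d', prepend. Next row=LF[5]=6
  step 7: row=6, L[6]='d', prepend. Next row=LF[6]=7
  step 8: row=7, L[7]='b', prepend. Next row=LF[7]=3
Reversed output: bddccbb$

Answer: bddccbb$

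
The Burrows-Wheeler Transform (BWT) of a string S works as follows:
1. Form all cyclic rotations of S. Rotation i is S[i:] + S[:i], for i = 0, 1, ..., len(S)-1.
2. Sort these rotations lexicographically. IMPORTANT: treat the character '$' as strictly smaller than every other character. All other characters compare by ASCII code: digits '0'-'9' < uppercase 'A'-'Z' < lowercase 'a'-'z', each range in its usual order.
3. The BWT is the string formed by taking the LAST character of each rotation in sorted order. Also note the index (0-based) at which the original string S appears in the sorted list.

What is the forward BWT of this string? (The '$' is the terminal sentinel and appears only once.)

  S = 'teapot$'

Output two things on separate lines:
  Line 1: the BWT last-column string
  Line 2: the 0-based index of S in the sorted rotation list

All 7 rotations (rotation i = S[i:]+S[:i]):
  rot[0] = teapot$
  rot[1] = eapot$t
  rot[2] = apot$te
  rot[3] = pot$tea
  rot[4] = ot$teap
  rot[5] = t$teapo
  rot[6] = $teapot
Sorted (with $ < everything):
  sorted[0] = $teapot  (last char: 't')
  sorted[1] = apot$te  (last char: 'e')
  sorted[2] = eapot$t  (last char: 't')
  sorted[3] = ot$teap  (last char: 'p')
  sorted[4] = pot$tea  (last char: 'a')
  sorted[5] = t$teapo  (last char: 'o')
  sorted[6] = teapot$  (last char: '$')
Last column: tetpao$
Original string S is at sorted index 6

Answer: tetpao$
6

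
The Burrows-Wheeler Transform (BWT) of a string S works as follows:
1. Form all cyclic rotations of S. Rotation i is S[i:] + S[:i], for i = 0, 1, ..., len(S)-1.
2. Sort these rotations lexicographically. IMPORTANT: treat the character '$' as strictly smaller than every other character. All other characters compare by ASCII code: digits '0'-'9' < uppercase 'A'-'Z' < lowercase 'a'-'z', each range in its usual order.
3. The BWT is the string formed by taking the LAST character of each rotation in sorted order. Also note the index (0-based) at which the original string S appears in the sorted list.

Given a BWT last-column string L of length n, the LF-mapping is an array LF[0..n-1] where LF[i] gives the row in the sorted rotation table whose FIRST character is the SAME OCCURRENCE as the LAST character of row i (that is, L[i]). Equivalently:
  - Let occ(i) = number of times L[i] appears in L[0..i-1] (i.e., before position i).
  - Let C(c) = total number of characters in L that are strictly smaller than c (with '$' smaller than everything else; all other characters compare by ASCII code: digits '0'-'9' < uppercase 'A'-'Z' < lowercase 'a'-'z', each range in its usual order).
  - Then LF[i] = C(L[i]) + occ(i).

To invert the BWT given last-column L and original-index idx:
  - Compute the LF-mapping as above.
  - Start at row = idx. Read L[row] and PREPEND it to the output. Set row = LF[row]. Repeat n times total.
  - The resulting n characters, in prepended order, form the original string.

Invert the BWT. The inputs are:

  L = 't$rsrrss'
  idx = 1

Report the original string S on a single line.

LF mapping: 7 0 1 4 2 3 5 6
Walk LF starting at row 1, prepending L[row]:
  step 1: row=1, L[1]='$', prepend. Next row=LF[1]=0
  step 2: row=0, L[0]='t', prepend. Next row=LF[0]=7
  step 3: row=7, L[7]='s', prepend. Next row=LF[7]=6
  step 4: row=6, L[6]='s', prepend. Next row=LF[6]=5
  step 5: row=5, L[5]='r', prepend. Next row=LF[5]=3
  step 6: row=3, L[3]='s', prepend. Next row=LF[3]=4
  step 7: row=4, L[4]='r', prepend. Next row=LF[4]=2
  step 8: row=2, L[2]='r', prepend. Next row=LF[2]=1
Reversed output: rrsrsst$

Answer: rrsrsst$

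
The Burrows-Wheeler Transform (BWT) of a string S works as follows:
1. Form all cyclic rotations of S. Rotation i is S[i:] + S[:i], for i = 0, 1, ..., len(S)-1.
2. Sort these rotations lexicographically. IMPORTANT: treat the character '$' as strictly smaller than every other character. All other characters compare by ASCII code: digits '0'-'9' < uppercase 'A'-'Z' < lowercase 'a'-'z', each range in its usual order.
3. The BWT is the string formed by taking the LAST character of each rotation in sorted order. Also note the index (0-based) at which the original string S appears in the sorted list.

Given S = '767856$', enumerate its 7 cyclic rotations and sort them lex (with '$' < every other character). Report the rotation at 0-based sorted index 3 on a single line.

Answer: 67856$7

Derivation:
All 7 rotations (rotation i = S[i:]+S[:i]):
  rot[0] = 767856$
  rot[1] = 67856$7
  rot[2] = 7856$76
  rot[3] = 856$767
  rot[4] = 56$7678
  rot[5] = 6$76785
  rot[6] = $767856
Sorted (with $ < everything):
  sorted[0] = $767856
  sorted[1] = 56$7678
  sorted[2] = 6$76785
  sorted[3] = 67856$7
  sorted[4] = 767856$
  sorted[5] = 7856$76
  sorted[6] = 856$767
sorted[3] = 67856$7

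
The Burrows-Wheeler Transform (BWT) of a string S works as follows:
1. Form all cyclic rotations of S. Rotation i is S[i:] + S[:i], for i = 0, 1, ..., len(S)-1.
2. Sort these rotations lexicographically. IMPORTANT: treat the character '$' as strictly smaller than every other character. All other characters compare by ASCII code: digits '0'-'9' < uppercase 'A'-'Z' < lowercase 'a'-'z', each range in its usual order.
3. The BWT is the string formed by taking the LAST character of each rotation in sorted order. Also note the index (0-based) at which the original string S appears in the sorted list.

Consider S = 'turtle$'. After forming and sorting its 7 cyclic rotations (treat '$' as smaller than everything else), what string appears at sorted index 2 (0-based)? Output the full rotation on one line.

All 7 rotations (rotation i = S[i:]+S[:i]):
  rot[0] = turtle$
  rot[1] = urtle$t
  rot[2] = rtle$tu
  rot[3] = tle$tur
  rot[4] = le$turt
  rot[5] = e$turtl
  rot[6] = $turtle
Sorted (with $ < everything):
  sorted[0] = $turtle
  sorted[1] = e$turtl
  sorted[2] = le$turt
  sorted[3] = rtle$tu
  sorted[4] = tle$tur
  sorted[5] = turtle$
  sorted[6] = urtle$t
sorted[2] = le$turt

Answer: le$turt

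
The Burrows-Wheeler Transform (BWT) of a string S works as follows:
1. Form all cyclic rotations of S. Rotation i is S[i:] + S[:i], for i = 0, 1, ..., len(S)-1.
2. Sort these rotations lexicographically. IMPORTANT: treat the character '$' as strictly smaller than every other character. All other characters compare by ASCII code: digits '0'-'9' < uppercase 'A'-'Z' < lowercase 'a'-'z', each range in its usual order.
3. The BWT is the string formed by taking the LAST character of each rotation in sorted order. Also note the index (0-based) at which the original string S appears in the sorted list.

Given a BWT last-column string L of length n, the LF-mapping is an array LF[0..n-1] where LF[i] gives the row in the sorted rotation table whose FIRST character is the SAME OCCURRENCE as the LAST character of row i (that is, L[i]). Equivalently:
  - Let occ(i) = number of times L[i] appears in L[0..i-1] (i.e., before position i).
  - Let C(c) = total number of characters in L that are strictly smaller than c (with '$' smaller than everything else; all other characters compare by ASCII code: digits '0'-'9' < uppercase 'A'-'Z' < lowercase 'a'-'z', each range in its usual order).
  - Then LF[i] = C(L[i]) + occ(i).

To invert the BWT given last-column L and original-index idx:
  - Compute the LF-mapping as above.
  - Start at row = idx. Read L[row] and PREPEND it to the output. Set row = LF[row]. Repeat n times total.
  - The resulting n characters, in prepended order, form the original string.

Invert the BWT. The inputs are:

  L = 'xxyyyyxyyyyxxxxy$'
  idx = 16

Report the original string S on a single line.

Answer: yyyxyxyxyyxxyyxx$

Derivation:
LF mapping: 1 2 8 9 10 11 3 12 13 14 15 4 5 6 7 16 0
Walk LF starting at row 16, prepending L[row]:
  step 1: row=16, L[16]='$', prepend. Next row=LF[16]=0
  step 2: row=0, L[0]='x', prepend. Next row=LF[0]=1
  step 3: row=1, L[1]='x', prepend. Next row=LF[1]=2
  step 4: row=2, L[2]='y', prepend. Next row=LF[2]=8
  step 5: row=8, L[8]='y', prepend. Next row=LF[8]=13
  step 6: row=13, L[13]='x', prepend. Next row=LF[13]=6
  step 7: row=6, L[6]='x', prepend. Next row=LF[6]=3
  step 8: row=3, L[3]='y', prepend. Next row=LF[3]=9
  step 9: row=9, L[9]='y', prepend. Next row=LF[9]=14
  step 10: row=14, L[14]='x', prepend. Next row=LF[14]=7
  step 11: row=7, L[7]='y', prepend. Next row=LF[7]=12
  step 12: row=12, L[12]='x', prepend. Next row=LF[12]=5
  step 13: row=5, L[5]='y', prepend. Next row=LF[5]=11
  step 14: row=11, L[11]='x', prepend. Next row=LF[11]=4
  step 15: row=4, L[4]='y', prepend. Next row=LF[4]=10
  step 16: row=10, L[10]='y', prepend. Next row=LF[10]=15
  step 17: row=15, L[15]='y', prepend. Next row=LF[15]=16
Reversed output: yyyxyxyxyyxxyyxx$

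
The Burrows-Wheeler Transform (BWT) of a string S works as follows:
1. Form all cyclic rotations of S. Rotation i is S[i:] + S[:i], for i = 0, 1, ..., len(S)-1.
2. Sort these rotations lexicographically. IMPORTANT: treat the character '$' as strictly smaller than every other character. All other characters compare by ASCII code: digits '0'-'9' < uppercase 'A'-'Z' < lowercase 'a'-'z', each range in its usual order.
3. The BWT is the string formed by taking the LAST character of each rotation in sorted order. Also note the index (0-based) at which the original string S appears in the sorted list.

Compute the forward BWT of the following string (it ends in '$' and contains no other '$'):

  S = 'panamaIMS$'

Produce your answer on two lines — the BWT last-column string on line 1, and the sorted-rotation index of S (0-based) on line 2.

All 10 rotations (rotation i = S[i:]+S[:i]):
  rot[0] = panamaIMS$
  rot[1] = anamaIMS$p
  rot[2] = namaIMS$pa
  rot[3] = amaIMS$pan
  rot[4] = maIMS$pana
  rot[5] = aIMS$panam
  rot[6] = IMS$panama
  rot[7] = MS$panamaI
  rot[8] = S$panamaIM
  rot[9] = $panamaIMS
Sorted (with $ < everything):
  sorted[0] = $panamaIMS  (last char: 'S')
  sorted[1] = IMS$panama  (last char: 'a')
  sorted[2] = MS$panamaI  (last char: 'I')
  sorted[3] = S$panamaIM  (last char: 'M')
  sorted[4] = aIMS$panam  (last char: 'm')
  sorted[5] = amaIMS$pan  (last char: 'n')
  sorted[6] = anamaIMS$p  (last char: 'p')
  sorted[7] = maIMS$pana  (last char: 'a')
  sorted[8] = namaIMS$pa  (last char: 'a')
  sorted[9] = panamaIMS$  (last char: '$')
Last column: SaIMmnpaa$
Original string S is at sorted index 9

Answer: SaIMmnpaa$
9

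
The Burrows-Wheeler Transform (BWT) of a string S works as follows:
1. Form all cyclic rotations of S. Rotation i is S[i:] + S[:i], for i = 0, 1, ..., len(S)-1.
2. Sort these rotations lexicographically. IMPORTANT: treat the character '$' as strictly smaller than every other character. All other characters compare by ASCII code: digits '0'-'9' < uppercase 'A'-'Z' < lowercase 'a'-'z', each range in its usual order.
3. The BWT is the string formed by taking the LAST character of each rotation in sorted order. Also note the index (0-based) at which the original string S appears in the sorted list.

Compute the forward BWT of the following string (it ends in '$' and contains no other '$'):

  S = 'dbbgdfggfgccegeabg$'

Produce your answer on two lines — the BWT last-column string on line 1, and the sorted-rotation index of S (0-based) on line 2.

All 19 rotations (rotation i = S[i:]+S[:i]):
  rot[0] = dbbgdfggfgccegeabg$
  rot[1] = bbgdfggfgccegeabg$d
  rot[2] = bgdfggfgccegeabg$db
  rot[3] = gdfggfgccegeabg$dbb
  rot[4] = dfggfgccegeabg$dbbg
  rot[5] = fggfgccegeabg$dbbgd
  rot[6] = ggfgccegeabg$dbbgdf
  rot[7] = gfgccegeabg$dbbgdfg
  rot[8] = fgccegeabg$dbbgdfgg
  rot[9] = gccegeabg$dbbgdfggf
  rot[10] = ccegeabg$dbbgdfggfg
  rot[11] = cegeabg$dbbgdfggfgc
  rot[12] = egeabg$dbbgdfggfgcc
  rot[13] = geabg$dbbgdfggfgcce
  rot[14] = eabg$dbbgdfggfgcceg
  rot[15] = abg$dbbgdfggfgccege
  rot[16] = bg$dbbgdfggfgccegea
  rot[17] = g$dbbgdfggfgccegeab
  rot[18] = $dbbgdfggfgccegeabg
Sorted (with $ < everything):
  sorted[0] = $dbbgdfggfgccegeabg  (last char: 'g')
  sorted[1] = abg$dbbgdfggfgccege  (last char: 'e')
  sorted[2] = bbgdfggfgccegeabg$d  (last char: 'd')
  sorted[3] = bg$dbbgdfggfgccegea  (last char: 'a')
  sorted[4] = bgdfggfgccegeabg$db  (last char: 'b')
  sorted[5] = ccegeabg$dbbgdfggfg  (last char: 'g')
  sorted[6] = cegeabg$dbbgdfggfgc  (last char: 'c')
  sorted[7] = dbbgdfggfgccegeabg$  (last char: '$')
  sorted[8] = dfggfgccegeabg$dbbg  (last char: 'g')
  sorted[9] = eabg$dbbgdfggfgcceg  (last char: 'g')
  sorted[10] = egeabg$dbbgdfggfgcc  (last char: 'c')
  sorted[11] = fgccegeabg$dbbgdfgg  (last char: 'g')
  sorted[12] = fggfgccegeabg$dbbgd  (last char: 'd')
  sorted[13] = g$dbbgdfggfgccegeab  (last char: 'b')
  sorted[14] = gccegeabg$dbbgdfggf  (last char: 'f')
  sorted[15] = gdfggfgccegeabg$dbb  (last char: 'b')
  sorted[16] = geabg$dbbgdfggfgcce  (last char: 'e')
  sorted[17] = gfgccegeabg$dbbgdfg  (last char: 'g')
  sorted[18] = ggfgccegeabg$dbbgdf  (last char: 'f')
Last column: gedabgc$ggcgdbfbegf
Original string S is at sorted index 7

Answer: gedabgc$ggcgdbfbegf
7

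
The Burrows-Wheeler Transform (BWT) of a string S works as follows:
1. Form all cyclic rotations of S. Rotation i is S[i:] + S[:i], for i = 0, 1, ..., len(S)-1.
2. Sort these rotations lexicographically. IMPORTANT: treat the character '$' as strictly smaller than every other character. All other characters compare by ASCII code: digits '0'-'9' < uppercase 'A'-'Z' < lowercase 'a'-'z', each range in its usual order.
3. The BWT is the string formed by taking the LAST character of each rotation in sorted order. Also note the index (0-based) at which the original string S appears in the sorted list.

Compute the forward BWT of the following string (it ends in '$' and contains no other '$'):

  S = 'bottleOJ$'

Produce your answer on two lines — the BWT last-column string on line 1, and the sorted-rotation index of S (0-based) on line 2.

Answer: JOe$ltbto
3

Derivation:
All 9 rotations (rotation i = S[i:]+S[:i]):
  rot[0] = bottleOJ$
  rot[1] = ottleOJ$b
  rot[2] = ttleOJ$bo
  rot[3] = tleOJ$bot
  rot[4] = leOJ$bott
  rot[5] = eOJ$bottl
  rot[6] = OJ$bottle
  rot[7] = J$bottleO
  rot[8] = $bottleOJ
Sorted (with $ < everything):
  sorted[0] = $bottleOJ  (last char: 'J')
  sorted[1] = J$bottleO  (last char: 'O')
  sorted[2] = OJ$bottle  (last char: 'e')
  sorted[3] = bottleOJ$  (last char: '$')
  sorted[4] = eOJ$bottl  (last char: 'l')
  sorted[5] = leOJ$bott  (last char: 't')
  sorted[6] = ottleOJ$b  (last char: 'b')
  sorted[7] = tleOJ$bot  (last char: 't')
  sorted[8] = ttleOJ$bo  (last char: 'o')
Last column: JOe$ltbto
Original string S is at sorted index 3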